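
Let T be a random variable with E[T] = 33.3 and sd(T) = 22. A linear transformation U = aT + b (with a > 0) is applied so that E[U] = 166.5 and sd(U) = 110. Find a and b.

sd(U) = a·sd(T) (a > 0), so a = 110/22 = 5.
E[U] = a·E[T] + b, so b = 166.5 − 5·33.3 = 0.

a = 5, b = 0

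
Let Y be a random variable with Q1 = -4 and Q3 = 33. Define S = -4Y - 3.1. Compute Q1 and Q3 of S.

Q1(S) = -135.1, Q3(S) = 12.9

a = -4 < 0 reverses order: Q1(S) comes from Q3(Y), Q3(S) from Q1(Y).
Q1(S) = (-4)·33 + (-3.1) = -135.1; Q3(S) = (-4)·(-4) + (-3.1) = 12.9.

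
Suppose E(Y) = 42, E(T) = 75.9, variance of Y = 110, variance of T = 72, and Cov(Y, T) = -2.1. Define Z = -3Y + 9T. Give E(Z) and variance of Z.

E(Z) = 557.1, variance of Z = 6935.4

E(Z) = (-3)·E(Y) + 9·E(T) = (-3)·42 + 9·75.9 = 557.1.
variance of Z = a²·variance of Y + b²·variance of T + 2ab·Cov(Y, T) with a = -3, b = 9.
= (-3)²·110 + 9²·72 + 2·(-3)·9·(-2.1)
= 990 + 5832 + 113.4 = 6935.4.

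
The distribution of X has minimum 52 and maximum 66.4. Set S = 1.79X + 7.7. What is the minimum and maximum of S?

min(S) = 100.78, max(S) = 126.556

a = 1.79 > 0, so min(S) = a·min(X)+b = 1.79·52 + 7.7 = 100.78 and max(S) = 1.79·66.4 + 7.7 = 126.556.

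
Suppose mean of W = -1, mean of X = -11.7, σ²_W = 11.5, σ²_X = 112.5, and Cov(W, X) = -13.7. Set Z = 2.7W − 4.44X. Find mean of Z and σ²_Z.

mean of Z = 49.248, σ²_Z = 2630.0862

mean of Z = 2.7·mean of W + (-4.44)·mean of X = 2.7·(-1) + (-4.44)·(-11.7) = 49.248.
σ²_Z = a²·σ²_W + b²·σ²_X + 2ab·Cov(W, X) with a = 2.7, b = -4.44.
= 2.7²·11.5 + (-4.44)²·112.5 + 2·2.7·(-4.44)·(-13.7)
= 83.835 + 2217.78 + 328.4712 = 2630.0862.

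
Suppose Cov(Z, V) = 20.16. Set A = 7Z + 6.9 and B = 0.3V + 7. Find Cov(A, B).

Cov(A, B) = a·c·Cov(Z, V) = 7·0.3·20.16 = 42.336. Additive constants drop out.

Cov(A, B) = 42.336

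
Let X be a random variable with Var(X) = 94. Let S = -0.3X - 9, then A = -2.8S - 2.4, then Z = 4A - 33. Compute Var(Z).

Var(Z) = 1061.2224

Var(S) = (-0.3)²·94 = 8.46.
Var(A) = (-2.8)²·8.46 = 66.3264.
Var(Z) = 4²·66.3264 = 1061.2224.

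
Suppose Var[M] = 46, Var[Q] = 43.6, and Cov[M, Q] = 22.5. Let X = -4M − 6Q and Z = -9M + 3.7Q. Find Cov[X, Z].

By bilinearity, Cov[X, Z] = ac·Var[M] + bd·Var[Q] + (ad+bc)·Cov[M, Q], with a=-4, b=-6, c=-9, d=3.7.
ac·Var[M] = (-4)·(-9)·46 = 1656
bd·Var[Q] = (-6)·3.7·43.6 = -967.92
(ad+bc)·Cov[M, Q] = (39.2)·22.5 = 882
Cov[X, Z] = 1656 + (-967.92) + 882 = 1570.08.

Cov[X, Z] = 1570.08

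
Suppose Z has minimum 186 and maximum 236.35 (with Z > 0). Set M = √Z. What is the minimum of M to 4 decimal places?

min(M) = 13.6382

√Z is increasing on this domain, so min(M) comes from min(Z) = 186: min(M) = √(186) ≈ 13.6382.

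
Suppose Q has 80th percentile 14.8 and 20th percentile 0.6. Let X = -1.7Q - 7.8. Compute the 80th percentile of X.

Since a = -1.7 < 0 the transformation is decreasing, reversing order: the 80th percentile of X corresponds to the 20th percentile of Q.
So P_{80}(X) = a·P_{20}(Q) + b = (-1.7)·0.6 + (-7.8) = -8.82.

80th percentile of X = -8.82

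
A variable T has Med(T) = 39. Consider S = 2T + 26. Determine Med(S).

Med(S) = 104

A linear map preserves order up to sign, so Med(S) = a·Med(T) + b = 2·39 + 26 = 104.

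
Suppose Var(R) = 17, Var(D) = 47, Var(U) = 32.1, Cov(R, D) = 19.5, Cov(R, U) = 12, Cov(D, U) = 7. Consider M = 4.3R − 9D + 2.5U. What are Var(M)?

Var(M) = a²·Var(R) + b²·Var(D) + c²·Var(U) + 2ab·Cov(R, D) + 2ac·Cov(R, U) + 2bc·Cov(D, U), with a = 4.3, b = -9, c = 2.5.
= 314.33 + 3807 + 200.625 + (-1509.3) + 258 + (-315)
= 2755.655.

Var(M) = 2755.655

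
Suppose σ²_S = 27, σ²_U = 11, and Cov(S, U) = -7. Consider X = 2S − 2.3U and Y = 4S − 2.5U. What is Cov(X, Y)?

Cov(X, Y) = 378.65

By bilinearity, Cov(X, Y) = ac·σ²_S + bd·σ²_U + (ad+bc)·Cov(S, U), with a=2, b=-2.3, c=4, d=-2.5.
ac·σ²_S = 2·4·27 = 216
bd·σ²_U = (-2.3)·(-2.5)·11 = 63.25
(ad+bc)·Cov(S, U) = (-14.2)·(-7) = 99.4
Cov(X, Y) = 216 + 63.25 + 99.4 = 378.65.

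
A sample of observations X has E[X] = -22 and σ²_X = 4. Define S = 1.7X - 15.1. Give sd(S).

S = 1.7X - 15.1 is linear with a = 1.7, b = -15.1.
sd(X) = √4 = 2.
sd(S) = |a|·sd(X) = |1.7|·2 = 3.4.

sd(S) = 3.4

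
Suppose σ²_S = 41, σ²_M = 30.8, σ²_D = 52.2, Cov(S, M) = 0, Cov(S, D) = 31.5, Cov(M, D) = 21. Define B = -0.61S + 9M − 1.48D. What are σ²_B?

σ²_B = a²·σ²_S + b²·σ²_M + c²·σ²_D + 2ab·Cov(S, M) + 2ac·Cov(S, D) + 2bc·Cov(M, D), with a = -0.61, b = 9, c = -1.48.
= 15.2561 + 2494.8 + 114.33888 + 0 + 56.8764 + (-559.44)
= 2121.83138.

σ²_B = 2121.83138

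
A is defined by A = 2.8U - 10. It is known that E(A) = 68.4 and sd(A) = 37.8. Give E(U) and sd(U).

From A = 2.8U - 10: E(A) = a·E(U) + b, so E(U) = (E(A) − b)/a = (68.4 − (-10))/2.8 = 28.
sd(A) = |a|·sd(U), so sd(U) = 37.8/|2.8| = 13.5.

E(U) = 28, sd(U) = 13.5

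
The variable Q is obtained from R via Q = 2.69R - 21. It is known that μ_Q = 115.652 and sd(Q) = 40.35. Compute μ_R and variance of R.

From Q = 2.69R - 21: μ_Q = a·μ_R + b, so μ_R = (μ_Q − b)/a = (115.652 − (-21))/2.69 = 50.8.
variance of Q = 40.35² = 1628.1225.
variance of Q = a²·variance of R, so variance of R = 1628.1225/2.69² = 225.

μ_R = 50.8, variance of R = 225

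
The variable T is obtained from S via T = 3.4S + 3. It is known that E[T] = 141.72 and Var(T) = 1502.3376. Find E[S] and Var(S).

From T = 3.4S + 3: E[T] = a·E[S] + b, so E[S] = (E[T] − b)/a = (141.72 − 3)/3.4 = 40.8.
Var(T) = a²·Var(S), so Var(S) = 1502.3376/3.4² = 129.96.

E[S] = 40.8, Var(S) = 129.96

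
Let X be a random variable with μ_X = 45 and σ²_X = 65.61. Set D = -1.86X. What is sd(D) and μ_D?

D = -1.86X is linear with a = -1.86, b = 0.
sd(X) = √65.61 = 8.1.
sd(D) = |a|·sd(X) = |-1.86|·8.1 = 15.066.
μ_D = a·μ_X + b = (-1.86)·45 = -83.7.

sd(D) = 15.066, μ_D = -83.7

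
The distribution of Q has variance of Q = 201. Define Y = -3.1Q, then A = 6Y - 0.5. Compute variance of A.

variance of Y = (-3.1)²·201 = 1931.61.
variance of A = 6²·1931.61 = 69537.96.

variance of A = 69537.96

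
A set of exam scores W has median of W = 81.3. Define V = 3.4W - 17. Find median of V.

A linear map preserves order up to sign, so median of V = a·median of W + b = 3.4·81.3 + (-17) = 259.42.

median of V = 259.42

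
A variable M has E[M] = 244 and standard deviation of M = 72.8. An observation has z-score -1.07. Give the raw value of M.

M = E[M] + z·standard deviation of M = 244 + (-1.07)·72.8 = 166.104.

M = 166.104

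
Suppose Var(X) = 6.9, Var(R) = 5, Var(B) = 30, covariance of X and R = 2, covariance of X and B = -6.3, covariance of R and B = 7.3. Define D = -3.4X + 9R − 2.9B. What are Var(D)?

Var(D) = a²·Var(X) + b²·Var(R) + c²·Var(B) + 2ab·covariance of X and R + 2ac·covariance of X and B + 2bc·covariance of R and B, with a = -3.4, b = 9, c = -2.9.
= 79.764 + 405 + 252.3 + (-122.4) + (-124.236) + (-381.06)
= 109.368.

Var(D) = 109.368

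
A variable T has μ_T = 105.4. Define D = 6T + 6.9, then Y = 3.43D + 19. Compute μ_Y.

μ_D = 6·105.4 + 6.9 = 639.3.
μ_Y = 3.43·639.3 + 19 = 2211.799.

μ_Y = 2211.799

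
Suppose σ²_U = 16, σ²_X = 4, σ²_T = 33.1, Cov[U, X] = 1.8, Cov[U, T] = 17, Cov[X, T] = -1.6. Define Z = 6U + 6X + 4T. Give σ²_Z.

σ²_Z = 2118.4

σ²_Z = a²·σ²_U + b²·σ²_X + c²·σ²_T + 2ab·Cov[U, X] + 2ac·Cov[U, T] + 2bc·Cov[X, T], with a = 6, b = 6, c = 4.
= 576 + 144 + 529.6 + 129.6 + 816 + (-76.8)
= 2118.4.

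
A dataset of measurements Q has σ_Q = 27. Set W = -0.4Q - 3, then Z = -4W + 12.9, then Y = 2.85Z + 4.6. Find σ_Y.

σ_W = |-0.4|·27 = 10.8.
σ_Z = |-4|·10.8 = 43.2.
σ_Y = |2.85|·43.2 = 123.12.

σ_Y = 123.12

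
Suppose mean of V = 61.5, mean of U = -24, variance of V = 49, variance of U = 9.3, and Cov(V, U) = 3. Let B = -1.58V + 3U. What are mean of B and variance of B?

mean of B = -169.17, variance of B = 177.5836

mean of B = (-1.58)·mean of V + 3·mean of U = (-1.58)·61.5 + 3·(-24) = -169.17.
variance of B = a²·variance of V + b²·variance of U + 2ab·Cov(V, U) with a = -1.58, b = 3.
= (-1.58)²·49 + 3²·9.3 + 2·(-1.58)·3·3
= 122.3236 + 83.7 + (-28.44) = 177.5836.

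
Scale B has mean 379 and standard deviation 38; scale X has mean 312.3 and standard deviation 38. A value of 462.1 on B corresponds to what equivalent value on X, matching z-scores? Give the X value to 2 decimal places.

X = 395.40

z = (462.1 − 379)/38 ≈ 2.1868.
X = 312.3 + z·38 = 312.3 + (462.1 − 379)·38/38 = 395.40.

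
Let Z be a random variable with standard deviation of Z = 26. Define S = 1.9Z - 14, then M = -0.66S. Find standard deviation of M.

standard deviation of M = 32.604

standard deviation of S = |1.9|·26 = 49.4.
standard deviation of M = |-0.66|·49.4 = 32.604.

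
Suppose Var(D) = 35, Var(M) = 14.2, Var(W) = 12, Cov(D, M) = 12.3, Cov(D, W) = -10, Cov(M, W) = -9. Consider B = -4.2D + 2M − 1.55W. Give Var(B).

Var(B) = 421.99

Var(B) = a²·Var(D) + b²·Var(M) + c²·Var(W) + 2ab·Cov(D, M) + 2ac·Cov(D, W) + 2bc·Cov(M, W), with a = -4.2, b = 2, c = -1.55.
= 617.4 + 56.8 + 28.83 + (-206.64) + (-130.2) + 55.8
= 421.99.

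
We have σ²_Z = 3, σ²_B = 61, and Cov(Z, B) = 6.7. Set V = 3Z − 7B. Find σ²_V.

σ²_V = a²·σ²_Z + b²·σ²_B + 2ab·Cov(Z, B) with a = 3, b = -7.
= 3²·3 + (-7)²·61 + 2·3·(-7)·6.7
= 27 + 2989 + (-281.4) = 2734.6.

σ²_V = 2734.6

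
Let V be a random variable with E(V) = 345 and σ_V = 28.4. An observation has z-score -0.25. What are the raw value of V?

V = 337.9

V = E(V) + z·σ_V = 345 + (-0.25)·28.4 = 337.9.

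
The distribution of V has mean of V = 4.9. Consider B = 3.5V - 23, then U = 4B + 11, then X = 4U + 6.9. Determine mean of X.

mean of X = -42.7

mean of B = 3.5·4.9 + (-23) = -5.85.
mean of U = 4·(-5.85) + 11 = -12.4.
mean of X = 4·(-12.4) + 6.9 = -42.7.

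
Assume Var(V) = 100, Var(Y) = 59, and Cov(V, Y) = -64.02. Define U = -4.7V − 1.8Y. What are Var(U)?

Var(U) = 1316.9416

Var(U) = a²·Var(V) + b²·Var(Y) + 2ab·Cov(V, Y) with a = -4.7, b = -1.8.
= (-4.7)²·100 + (-1.8)²·59 + 2·(-4.7)·(-1.8)·(-64.02)
= 2209 + 191.16 + (-1083.2184) = 1316.9416.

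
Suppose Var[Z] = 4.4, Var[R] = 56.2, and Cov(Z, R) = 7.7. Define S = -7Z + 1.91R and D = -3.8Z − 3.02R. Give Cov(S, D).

By bilinearity, Cov(S, D) = ac·Var[Z] + bd·Var[R] + (ad+bc)·Cov(Z, R), with a=-7, b=1.91, c=-3.8, d=-3.02.
ac·Var[Z] = (-7)·(-3.8)·4.4 = 117.04
bd·Var[R] = 1.91·(-3.02)·56.2 = -324.17284
(ad+bc)·Cov(Z, R) = (13.882)·7.7 = 106.8914
Cov(S, D) = 117.04 + (-324.17284) + 106.8914 = -100.24144.

Cov(S, D) = -100.24144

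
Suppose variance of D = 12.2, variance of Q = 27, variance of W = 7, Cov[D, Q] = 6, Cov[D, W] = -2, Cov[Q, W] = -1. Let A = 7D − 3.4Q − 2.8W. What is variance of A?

variance of A = 738.56

variance of A = a²·variance of D + b²·variance of Q + c²·variance of W + 2ab·Cov[D, Q] + 2ac·Cov[D, W] + 2bc·Cov[Q, W], with a = 7, b = -3.4, c = -2.8.
= 597.8 + 312.12 + 54.88 + (-285.6) + 78.4 + (-19.04)
= 738.56.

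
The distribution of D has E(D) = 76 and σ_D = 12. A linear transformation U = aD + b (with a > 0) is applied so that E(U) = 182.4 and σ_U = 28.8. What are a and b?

a = 2.4, b = 0

σ_U = a·σ_D (a > 0), so a = 28.8/12 = 2.4.
E(U) = a·E(D) + b, so b = 182.4 − 2.4·76 = 0.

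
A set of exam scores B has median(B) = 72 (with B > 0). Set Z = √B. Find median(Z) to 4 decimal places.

√B is monotone on this domain, so median(Z) = √(72) ≈ 8.4853.

median(Z) = 8.4853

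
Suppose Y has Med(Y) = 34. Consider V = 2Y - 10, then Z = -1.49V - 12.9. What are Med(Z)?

Med(Z) = -99.32

Med(V) = 2·34 + (-10) = 58.
Med(Z) = (-1.49)·58 + (-12.9) = -99.32.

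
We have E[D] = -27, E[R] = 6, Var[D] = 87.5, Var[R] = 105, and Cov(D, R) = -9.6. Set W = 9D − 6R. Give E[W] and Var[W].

E[W] = -279, Var[W] = 11904.3

E[W] = 9·E[D] + (-6)·E[R] = 9·(-27) + (-6)·6 = -279.
Var[W] = a²·Var[D] + b²·Var[R] + 2ab·Cov(D, R) with a = 9, b = -6.
= 9²·87.5 + (-6)²·105 + 2·9·(-6)·(-9.6)
= 7087.5 + 3780 + 1036.8 = 11904.3.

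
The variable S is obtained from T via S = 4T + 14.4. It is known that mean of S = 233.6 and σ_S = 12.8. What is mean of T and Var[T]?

mean of T = 54.8, Var[T] = 10.24

From S = 4T + 14.4: mean of S = a·mean of T + b, so mean of T = (mean of S − b)/a = (233.6 − 14.4)/4 = 54.8.
Var[S] = 12.8² = 163.84.
Var[S] = a²·Var[T], so Var[T] = 163.84/4² = 10.24.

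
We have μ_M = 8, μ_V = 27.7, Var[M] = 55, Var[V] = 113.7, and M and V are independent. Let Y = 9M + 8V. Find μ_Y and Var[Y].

μ_Y = 293.6, Var[Y] = 11731.8

μ_Y = 9·μ_M + 8·μ_V = 9·8 + 8·27.7 = 293.6.
Var[Y] = a²·Var[M] + b²·Var[V] + 2ab·Cov(M, V) with a = 9, b = 8.
Independence gives Cov(M, V) = 0.
= 9²·55 + 8²·113.7 + 2·9·8·0
= 4455 + 7276.8 + 0 = 11731.8.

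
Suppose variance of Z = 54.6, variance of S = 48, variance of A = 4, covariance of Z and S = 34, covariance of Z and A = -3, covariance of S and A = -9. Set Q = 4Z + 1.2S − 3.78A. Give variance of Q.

variance of Q = a²·variance of Z + b²·variance of S + c²·variance of A + 2ab·covariance of Z and S + 2ac·covariance of Z and A + 2bc·covariance of S and A, with a = 4, b = 1.2, c = -3.78.
= 873.6 + 69.12 + 57.1536 + 326.4 + 90.72 + 81.648
= 1498.6416.

variance of Q = 1498.6416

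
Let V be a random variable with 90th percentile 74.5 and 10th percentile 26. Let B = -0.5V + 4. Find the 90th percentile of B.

90th percentile of B = -9

Since a = -0.5 < 0 the transformation is decreasing, reversing order: the 90th percentile of B corresponds to the 10th percentile of V.
So P_{90}(B) = a·P_{10}(V) + b = (-0.5)·26 + 4 = -9.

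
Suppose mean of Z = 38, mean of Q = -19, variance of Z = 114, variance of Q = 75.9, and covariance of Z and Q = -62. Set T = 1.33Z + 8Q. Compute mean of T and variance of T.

mean of T = -101.46, variance of T = 3739.8946

mean of T = 1.33·mean of Z + 8·mean of Q = 1.33·38 + 8·(-19) = -101.46.
variance of T = a²·variance of Z + b²·variance of Q + 2ab·covariance of Z and Q with a = 1.33, b = 8.
= 1.33²·114 + 8²·75.9 + 2·1.33·8·(-62)
= 201.6546 + 4857.6 + (-1319.36) = 3739.8946.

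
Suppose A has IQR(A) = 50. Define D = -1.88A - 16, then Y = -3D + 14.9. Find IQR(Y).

IQR(Y) = 282

IQR(D) = |-1.88|·50 = 94.
IQR(Y) = |-3|·94 = 282.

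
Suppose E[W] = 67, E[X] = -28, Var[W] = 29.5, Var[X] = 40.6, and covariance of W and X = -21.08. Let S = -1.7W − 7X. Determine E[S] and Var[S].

E[S] = 82.1, Var[S] = 1572.951

E[S] = (-1.7)·E[W] + (-7)·E[X] = (-1.7)·67 + (-7)·(-28) = 82.1.
Var[S] = a²·Var[W] + b²·Var[X] + 2ab·covariance of W and X with a = -1.7, b = -7.
= (-1.7)²·29.5 + (-7)²·40.6 + 2·(-1.7)·(-7)·(-21.08)
= 85.255 + 1989.4 + (-501.704) = 1572.951.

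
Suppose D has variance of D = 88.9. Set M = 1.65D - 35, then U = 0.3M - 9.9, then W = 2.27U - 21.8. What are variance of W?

variance of M = 1.65²·88.9 = 242.03025.
variance of U = 0.3²·242.03025 = 21.7827225.
variance of W = 2.27²·21.7827225 = 112.24419077025.

variance of W = 112.24419077025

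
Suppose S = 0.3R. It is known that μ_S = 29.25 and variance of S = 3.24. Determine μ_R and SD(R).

μ_R = 97.5, SD(R) = 6

From S = 0.3R: μ_S = a·μ_R + b, so μ_R = (μ_S − b)/a = (29.25 − 0)/0.3 = 97.5.
SD(S) = √3.24 = 1.8.
SD(S) = |a|·SD(R), so SD(R) = 1.8/|0.3| = 6.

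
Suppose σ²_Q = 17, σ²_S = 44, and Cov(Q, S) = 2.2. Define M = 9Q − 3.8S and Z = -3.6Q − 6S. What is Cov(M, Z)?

By bilinearity, Cov(M, Z) = ac·σ²_Q + bd·σ²_S + (ad+bc)·Cov(Q, S), with a=9, b=-3.8, c=-3.6, d=-6.
ac·σ²_Q = 9·(-3.6)·17 = -550.8
bd·σ²_S = (-3.8)·(-6)·44 = 1003.2
(ad+bc)·Cov(Q, S) = (-40.32)·2.2 = -88.704
Cov(M, Z) = -550.8 + 1003.2 + (-88.704) = 363.696.

Cov(M, Z) = 363.696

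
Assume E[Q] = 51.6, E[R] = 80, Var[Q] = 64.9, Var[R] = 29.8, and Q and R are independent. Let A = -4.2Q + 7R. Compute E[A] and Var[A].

E[A] = (-4.2)·E[Q] + 7·E[R] = (-4.2)·51.6 + 7·80 = 343.28.
Var[A] = a²·Var[Q] + b²·Var[R] + 2ab·Cov(Q, R) with a = -4.2, b = 7.
Independence gives Cov(Q, R) = 0.
= (-4.2)²·64.9 + 7²·29.8 + 2·(-4.2)·7·0
= 1144.836 + 1460.2 + 0 = 2605.036.

E[A] = 343.28, Var[A] = 2605.036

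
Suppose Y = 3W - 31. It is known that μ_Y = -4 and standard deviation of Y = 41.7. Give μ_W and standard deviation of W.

μ_W = 9, standard deviation of W = 13.9

From Y = 3W - 31: μ_Y = a·μ_W + b, so μ_W = (μ_Y − b)/a = (-4 − (-31))/3 = 9.
standard deviation of Y = |a|·standard deviation of W, so standard deviation of W = 41.7/|3| = 13.9.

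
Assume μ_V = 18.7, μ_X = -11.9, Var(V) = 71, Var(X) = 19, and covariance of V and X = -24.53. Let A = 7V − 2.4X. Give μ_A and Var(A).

μ_A = 7·μ_V + (-2.4)·μ_X = 7·18.7 + (-2.4)·(-11.9) = 159.46.
Var(A) = a²·Var(V) + b²·Var(X) + 2ab·covariance of V and X with a = 7, b = -2.4.
= 7²·71 + (-2.4)²·19 + 2·7·(-2.4)·(-24.53)
= 3479 + 109.44 + 824.208 = 4412.648.

μ_A = 159.46, Var(A) = 4412.648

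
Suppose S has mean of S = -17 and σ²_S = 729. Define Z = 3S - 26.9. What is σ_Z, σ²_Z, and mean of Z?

Z = 3S - 26.9 is linear with a = 3, b = -26.9.
σ_S = √729 = 27.
σ_Z = |a|·σ_S = |3|·27 = 81.
σ²_Z = a²·σ²_S = 3²·729 = 6561 (the additive constant -26.9 does not affect variance).
mean of Z = a·mean of S + b = 3·(-17) + (-26.9) = -77.9.

σ_Z = 81, σ²_Z = 6561, mean of Z = -77.9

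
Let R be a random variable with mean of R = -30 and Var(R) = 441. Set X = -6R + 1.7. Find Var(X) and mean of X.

Var(X) = 15876, mean of X = 181.7

X = -6R + 1.7 is linear with a = -6, b = 1.7.
Var(X) = a²·Var(R) = (-6)²·441 = 15876 (the additive constant 1.7 does not affect variance).
mean of X = a·mean of R + b = (-6)·(-30) + 1.7 = 181.7.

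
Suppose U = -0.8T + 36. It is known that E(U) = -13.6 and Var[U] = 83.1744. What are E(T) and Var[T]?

E(T) = 62, Var[T] = 129.96

From U = -0.8T + 36: E(U) = a·E(T) + b, so E(T) = (E(U) − b)/a = (-13.6 − 36)/(-0.8) = 62.
Var[U] = a²·Var[T], so Var[T] = 83.1744/(-0.8)² = 129.96.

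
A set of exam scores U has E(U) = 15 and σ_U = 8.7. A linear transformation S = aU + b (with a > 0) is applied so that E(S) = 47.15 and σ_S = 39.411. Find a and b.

σ_S = a·σ_U (a > 0), so a = 39.411/8.7 = 4.53.
E(S) = a·E(U) + b, so b = 47.15 − 4.53·15 = -20.8.

a = 4.53, b = -20.8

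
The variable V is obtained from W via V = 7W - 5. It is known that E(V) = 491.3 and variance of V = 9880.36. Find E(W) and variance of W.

E(W) = 70.9, variance of W = 201.64

From V = 7W - 5: E(V) = a·E(W) + b, so E(W) = (E(V) − b)/a = (491.3 − (-5))/7 = 70.9.
variance of V = a²·variance of W, so variance of W = 9880.36/7² = 201.64.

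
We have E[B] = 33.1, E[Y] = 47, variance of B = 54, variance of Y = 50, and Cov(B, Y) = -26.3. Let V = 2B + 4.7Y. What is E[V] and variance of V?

E[V] = 2·E[B] + 4.7·E[Y] = 2·33.1 + 4.7·47 = 287.1.
variance of V = a²·variance of B + b²·variance of Y + 2ab·Cov(B, Y) with a = 2, b = 4.7.
= 2²·54 + 4.7²·50 + 2·2·4.7·(-26.3)
= 216 + 1104.5 + (-494.44) = 826.06.

E[V] = 287.1, variance of V = 826.06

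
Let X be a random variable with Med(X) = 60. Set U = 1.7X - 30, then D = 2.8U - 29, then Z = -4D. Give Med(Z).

Med(Z) = -690.4

Med(U) = 1.7·60 + (-30) = 72.
Med(D) = 2.8·72 + (-29) = 172.6.
Med(Z) = (-4)·172.6 = -690.4.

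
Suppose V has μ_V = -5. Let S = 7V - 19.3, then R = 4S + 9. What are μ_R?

μ_R = -208.2

μ_S = 7·(-5) + (-19.3) = -54.3.
μ_R = 4·(-54.3) + 9 = -208.2.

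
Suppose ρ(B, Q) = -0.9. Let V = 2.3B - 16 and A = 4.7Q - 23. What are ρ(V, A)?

ρ(V, A) = -0.9

Linear rescalings preserve correlation up to sign; here the slopes 2.3 and 4.7 have the same sign, so ρ(V, A) = ρ(B, Q) = -0.9.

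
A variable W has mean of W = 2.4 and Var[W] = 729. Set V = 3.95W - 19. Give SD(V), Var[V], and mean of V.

V = 3.95W - 19 is linear with a = 3.95, b = -19.
SD(W) = √729 = 27.
SD(V) = |a|·SD(W) = |3.95|·27 = 106.65.
Var[V] = a²·Var[W] = 3.95²·729 = 11374.2225 (the additive constant -19 does not affect variance).
mean of V = a·mean of W + b = 3.95·2.4 + (-19) = -9.52.

SD(V) = 106.65, Var[V] = 11374.2225, mean of V = -9.52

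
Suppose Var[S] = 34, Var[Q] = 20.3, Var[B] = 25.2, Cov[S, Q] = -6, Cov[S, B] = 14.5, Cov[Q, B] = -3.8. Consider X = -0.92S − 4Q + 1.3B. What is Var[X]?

Var[X] = 356.8416

Var[X] = a²·Var[S] + b²·Var[Q] + c²·Var[B] + 2ab·Cov[S, Q] + 2ac·Cov[S, B] + 2bc·Cov[Q, B], with a = -0.92, b = -4, c = 1.3.
= 28.7776 + 324.8 + 42.588 + (-44.16) + (-34.684) + 39.52
= 356.8416.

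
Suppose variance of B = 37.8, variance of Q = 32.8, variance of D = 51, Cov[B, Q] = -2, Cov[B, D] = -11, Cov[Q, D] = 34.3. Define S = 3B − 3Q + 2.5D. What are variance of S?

variance of S = 310.65

variance of S = a²·variance of B + b²·variance of Q + c²·variance of D + 2ab·Cov[B, Q] + 2ac·Cov[B, D] + 2bc·Cov[Q, D], with a = 3, b = -3, c = 2.5.
= 340.2 + 295.2 + 318.75 + 36 + (-165) + (-514.5)
= 310.65.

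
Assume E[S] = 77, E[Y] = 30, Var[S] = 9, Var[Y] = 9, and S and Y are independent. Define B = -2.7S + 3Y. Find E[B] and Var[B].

E[B] = -117.9, Var[B] = 146.61

E[B] = (-2.7)·E[S] + 3·E[Y] = (-2.7)·77 + 3·30 = -117.9.
Var[B] = a²·Var[S] + b²·Var[Y] + 2ab·Cov[S, Y] with a = -2.7, b = 3.
Independence gives Cov[S, Y] = 0.
= (-2.7)²·9 + 3²·9 + 2·(-2.7)·3·0
= 65.61 + 81 + 0 = 146.61.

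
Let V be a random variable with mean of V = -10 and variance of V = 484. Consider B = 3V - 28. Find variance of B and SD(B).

B = 3V - 28 is linear with a = 3, b = -28.
variance of B = a²·variance of V = 3²·484 = 4356 (the additive constant -28 does not affect variance).
SD(V) = √484 = 22.
SD(B) = |a|·SD(V) = |3|·22 = 66.

variance of B = 4356, SD(B) = 66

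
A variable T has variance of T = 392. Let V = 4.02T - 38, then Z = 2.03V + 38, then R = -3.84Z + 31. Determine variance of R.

variance of R = 384939.694892777472

variance of V = 4.02²·392 = 6334.8768.
variance of Z = 2.03²·6334.8768 = 26105.39380512.
variance of R = (-3.84)²·26105.39380512 = 384939.694892777472.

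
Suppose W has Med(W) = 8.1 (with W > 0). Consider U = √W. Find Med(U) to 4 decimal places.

Med(U) = 2.846

√W is monotone on this domain, so Med(U) = √(8.1) ≈ 2.846.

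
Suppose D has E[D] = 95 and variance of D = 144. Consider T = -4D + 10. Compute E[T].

E[T] = -370

T = -4D + 10 is linear with a = -4, b = 10.
E[T] = a·E[D] + b = (-4)·95 + 10 = -370.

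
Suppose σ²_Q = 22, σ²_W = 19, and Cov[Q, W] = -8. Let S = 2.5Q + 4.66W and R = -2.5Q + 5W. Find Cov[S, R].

Cov[S, R] = 298.4

By bilinearity, Cov[S, R] = ac·σ²_Q + bd·σ²_W + (ad+bc)·Cov[Q, W], with a=2.5, b=4.66, c=-2.5, d=5.
ac·σ²_Q = 2.5·(-2.5)·22 = -137.5
bd·σ²_W = 4.66·5·19 = 442.7
(ad+bc)·Cov[Q, W] = (0.85)·(-8) = -6.8
Cov[S, R] = -137.5 + 442.7 + (-6.8) = 298.4.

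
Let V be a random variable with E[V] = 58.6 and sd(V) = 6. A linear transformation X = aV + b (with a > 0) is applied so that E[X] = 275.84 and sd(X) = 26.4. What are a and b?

a = 4.4, b = 18

sd(X) = a·sd(V) (a > 0), so a = 26.4/6 = 4.4.
E[X] = a·E[V] + b, so b = 275.84 − 4.4·58.6 = 18.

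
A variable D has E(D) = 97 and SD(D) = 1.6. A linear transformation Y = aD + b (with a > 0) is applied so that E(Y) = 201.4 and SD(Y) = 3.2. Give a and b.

SD(Y) = a·SD(D) (a > 0), so a = 3.2/1.6 = 2.
E(Y) = a·E(D) + b, so b = 201.4 − 2·97 = 7.4.

a = 2, b = 7.4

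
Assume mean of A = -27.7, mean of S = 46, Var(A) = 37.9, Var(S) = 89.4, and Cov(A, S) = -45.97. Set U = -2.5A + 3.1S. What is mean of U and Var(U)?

mean of U = (-2.5)·mean of A + 3.1·mean of S = (-2.5)·(-27.7) + 3.1·46 = 211.85.
Var(U) = a²·Var(A) + b²·Var(S) + 2ab·Cov(A, S) with a = -2.5, b = 3.1.
= (-2.5)²·37.9 + 3.1²·89.4 + 2·(-2.5)·3.1·(-45.97)
= 236.875 + 859.134 + 712.535 = 1808.544.

mean of U = 211.85, Var(U) = 1808.544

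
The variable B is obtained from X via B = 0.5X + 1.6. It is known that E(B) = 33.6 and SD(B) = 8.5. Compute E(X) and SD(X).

E(X) = 64, SD(X) = 17

From B = 0.5X + 1.6: E(B) = a·E(X) + b, so E(X) = (E(B) − b)/a = (33.6 − 1.6)/0.5 = 64.
SD(B) = |a|·SD(X), so SD(X) = 8.5/|0.5| = 17.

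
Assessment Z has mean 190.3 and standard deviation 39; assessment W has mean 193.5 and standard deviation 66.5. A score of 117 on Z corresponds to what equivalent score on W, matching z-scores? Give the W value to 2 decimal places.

W = 68.51

z = (117 − 190.3)/39 ≈ -1.8795.
W = 193.5 + z·66.5 = 193.5 + (117 − 190.3)·66.5/39 ≈ 68.51.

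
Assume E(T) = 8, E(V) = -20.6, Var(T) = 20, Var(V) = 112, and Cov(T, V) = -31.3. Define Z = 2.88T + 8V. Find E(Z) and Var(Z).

E(Z) = 2.88·E(T) + 8·E(V) = 2.88·8 + 8·(-20.6) = -141.76.
Var(Z) = a²·Var(T) + b²·Var(V) + 2ab·Cov(T, V) with a = 2.88, b = 8.
= 2.88²·20 + 8²·112 + 2·2.88·8·(-31.3)
= 165.888 + 7168 + (-1442.304) = 5891.584.

E(Z) = -141.76, Var(Z) = 5891.584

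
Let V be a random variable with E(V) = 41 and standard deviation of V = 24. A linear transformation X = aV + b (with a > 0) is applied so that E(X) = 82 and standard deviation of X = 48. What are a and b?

a = 2, b = 0

standard deviation of X = a·standard deviation of V (a > 0), so a = 48/24 = 2.
E(X) = a·E(V) + b, so b = 82 − 2·41 = 0.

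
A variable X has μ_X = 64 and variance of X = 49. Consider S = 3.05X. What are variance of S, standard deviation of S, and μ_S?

S = 3.05X is linear with a = 3.05, b = 0.
variance of S = a²·variance of X = 3.05²·49 = 455.8225.
standard deviation of X = √49 = 7.
standard deviation of S = |a|·standard deviation of X = |3.05|·7 = 21.35.
μ_S = a·μ_X + b = 3.05·64 = 195.2.

variance of S = 455.8225, standard deviation of S = 21.35, μ_S = 195.2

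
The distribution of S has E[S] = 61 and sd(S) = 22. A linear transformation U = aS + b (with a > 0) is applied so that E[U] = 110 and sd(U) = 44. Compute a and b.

a = 2, b = -12

sd(U) = a·sd(S) (a > 0), so a = 44/22 = 2.
E[U] = a·E[S] + b, so b = 110 − 2·61 = -12.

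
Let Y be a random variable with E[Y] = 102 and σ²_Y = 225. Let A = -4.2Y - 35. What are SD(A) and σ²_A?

SD(A) = 63, σ²_A = 3969

A = -4.2Y - 35 is linear with a = -4.2, b = -35.
SD(Y) = √225 = 15.
SD(A) = |a|·SD(Y) = |-4.2|·15 = 63.
σ²_A = a²·σ²_Y = (-4.2)²·225 = 3969 (the additive constant -35 does not affect variance).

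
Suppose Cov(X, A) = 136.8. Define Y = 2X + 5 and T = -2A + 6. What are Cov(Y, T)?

Cov(Y, T) = -547.2

Cov(Y, T) = a·c·Cov(X, A) = 2·(-2)·136.8 = -547.2. Additive constants drop out.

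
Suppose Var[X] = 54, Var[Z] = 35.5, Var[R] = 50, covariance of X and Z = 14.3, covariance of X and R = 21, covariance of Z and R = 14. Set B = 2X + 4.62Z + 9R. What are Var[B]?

Var[B] = a²·Var[X] + b²·Var[Z] + c²·Var[R] + 2ab·covariance of X and Z + 2ac·covariance of X and R + 2bc·covariance of Z and R, with a = 2, b = 4.62, c = 9.
= 216 + 757.7262 + 4050 + 264.264 + 756 + 1164.24
= 7208.2302.

Var[B] = 7208.2302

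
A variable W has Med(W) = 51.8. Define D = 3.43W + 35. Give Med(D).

Med(D) = 212.674

A linear map preserves order up to sign, so Med(D) = a·Med(W) + b = 3.43·51.8 + 35 = 212.674.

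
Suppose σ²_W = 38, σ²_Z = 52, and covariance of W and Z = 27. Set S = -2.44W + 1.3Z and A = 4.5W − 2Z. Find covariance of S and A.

By bilinearity, covariance of S and A = ac·σ²_W + bd·σ²_Z + (ad+bc)·covariance of W and Z, with a=-2.44, b=1.3, c=4.5, d=-2.
ac·σ²_W = (-2.44)·4.5·38 = -417.24
bd·σ²_Z = 1.3·(-2)·52 = -135.2
(ad+bc)·covariance of W and Z = (10.73)·27 = 289.71
covariance of S and A = -417.24 + (-135.2) + 289.71 = -262.73.

covariance of S and A = -262.73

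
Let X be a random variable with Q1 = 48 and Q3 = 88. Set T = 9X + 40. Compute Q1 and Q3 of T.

Q1(T) = 472, Q3(T) = 832

a = 9 > 0: Q1(T) = a·Q1(X)+b = 472, Q3(T) = a·Q3(X)+b = 832.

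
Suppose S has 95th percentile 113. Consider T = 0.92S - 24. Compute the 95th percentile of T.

95th percentile of T = 79.96

Since a = 0.92 > 0 the transformation is increasing, so the 95th percentile of T = a·(P_{95} of S) + b = 0.92·113 + (-24) = 79.96.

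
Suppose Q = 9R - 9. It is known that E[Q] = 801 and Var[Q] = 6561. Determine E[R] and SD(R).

From Q = 9R - 9: E[Q] = a·E[R] + b, so E[R] = (E[Q] − b)/a = (801 − (-9))/9 = 90.
SD(Q) = √6561 = 81.
SD(Q) = |a|·SD(R), so SD(R) = 81/|9| = 9.

E[R] = 90, SD(R) = 9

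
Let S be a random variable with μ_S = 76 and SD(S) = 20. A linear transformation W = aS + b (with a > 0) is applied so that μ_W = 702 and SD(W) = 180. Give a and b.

a = 9, b = 18

SD(W) = a·SD(S) (a > 0), so a = 180/20 = 9.
μ_W = a·μ_S + b, so b = 702 − 9·76 = 18.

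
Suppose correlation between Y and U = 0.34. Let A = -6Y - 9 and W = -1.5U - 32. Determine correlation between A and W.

correlation between A and W = 0.34

Linear rescalings preserve correlation up to sign; here the slopes -6 and -1.5 have the same sign, so correlation between A and W = correlation between Y and U = 0.34.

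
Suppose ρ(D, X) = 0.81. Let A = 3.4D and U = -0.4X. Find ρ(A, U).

ρ(A, U) = -0.81

Linear rescalings preserve |correlation|; the slopes 3.4 and -0.4 have opposite signs, so the correlation flips sign: ρ(A, U) = −ρ(D, X) = -0.81.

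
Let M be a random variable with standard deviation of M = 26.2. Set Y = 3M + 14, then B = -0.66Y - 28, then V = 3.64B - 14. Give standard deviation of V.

standard deviation of V = 188.82864

standard deviation of Y = |3|·26.2 = 78.6.
standard deviation of B = |-0.66|·78.6 = 51.876.
standard deviation of V = |3.64|·51.876 = 188.82864.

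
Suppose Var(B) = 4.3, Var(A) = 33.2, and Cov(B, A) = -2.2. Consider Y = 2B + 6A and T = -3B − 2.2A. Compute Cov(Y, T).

By bilinearity, Cov(Y, T) = ac·Var(B) + bd·Var(A) + (ad+bc)·Cov(B, A), with a=2, b=6, c=-3, d=-2.2.
ac·Var(B) = 2·(-3)·4.3 = -25.8
bd·Var(A) = 6·(-2.2)·33.2 = -438.24
(ad+bc)·Cov(B, A) = (-22.4)·(-2.2) = 49.28
Cov(Y, T) = -25.8 + (-438.24) + 49.28 = -414.76.

Cov(Y, T) = -414.76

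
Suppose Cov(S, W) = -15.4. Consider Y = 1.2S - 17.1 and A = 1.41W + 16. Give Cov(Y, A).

Cov(Y, A) = -26.0568

Cov(Y, A) = a·c·Cov(S, W) = 1.2·1.41·(-15.4) = -26.0568. Additive constants drop out.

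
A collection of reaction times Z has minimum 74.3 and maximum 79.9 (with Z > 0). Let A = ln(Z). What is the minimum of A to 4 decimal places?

ln(Z) is increasing on this domain, so min(A) comes from min(Z) = 74.3: min(A) = ln(74.3) ≈ 4.3081.

min(A) = 4.3081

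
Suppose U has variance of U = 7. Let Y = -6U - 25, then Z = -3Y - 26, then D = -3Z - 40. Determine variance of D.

variance of D = 20412

variance of Y = (-6)²·7 = 252.
variance of Z = (-3)²·252 = 2268.
variance of D = (-3)²·2268 = 20412.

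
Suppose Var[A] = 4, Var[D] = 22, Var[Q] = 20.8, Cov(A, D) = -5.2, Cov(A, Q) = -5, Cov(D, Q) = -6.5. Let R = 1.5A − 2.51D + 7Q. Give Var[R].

Var[R] = a²·Var[A] + b²·Var[D] + c²·Var[Q] + 2ab·Cov(A, D) + 2ac·Cov(A, Q) + 2bc·Cov(D, Q), with a = 1.5, b = -2.51, c = 7.
= 9 + 138.6022 + 1019.2 + 39.156 + (-105) + 228.41
= 1329.3682.

Var[R] = 1329.3682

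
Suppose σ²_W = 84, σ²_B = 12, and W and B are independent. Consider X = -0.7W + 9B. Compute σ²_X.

σ²_X = a²·σ²_W + b²·σ²_B + 2ab·Cov(W, B) with a = -0.7, b = 9.
Independence gives Cov(W, B) = 0.
= (-0.7)²·84 + 9²·12 + 2·(-0.7)·9·0
= 41.16 + 972 + 0 = 1013.16.

σ²_X = 1013.16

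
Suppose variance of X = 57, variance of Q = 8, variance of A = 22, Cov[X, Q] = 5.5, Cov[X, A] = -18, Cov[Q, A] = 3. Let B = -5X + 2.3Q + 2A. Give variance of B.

variance of B = a²·variance of X + b²·variance of Q + c²·variance of A + 2ab·Cov[X, Q] + 2ac·Cov[X, A] + 2bc·Cov[Q, A], with a = -5, b = 2.3, c = 2.
= 1425 + 42.32 + 88 + (-126.5) + 360 + 27.6
= 1816.42.

variance of B = 1816.42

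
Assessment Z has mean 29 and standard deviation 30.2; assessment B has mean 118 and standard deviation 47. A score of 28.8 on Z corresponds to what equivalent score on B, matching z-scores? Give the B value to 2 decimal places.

B = 117.69

z = (28.8 − 29)/30.2 ≈ -0.0066.
B = 118 + z·47 = 118 + (28.8 − 29)·47/30.2 ≈ 117.69.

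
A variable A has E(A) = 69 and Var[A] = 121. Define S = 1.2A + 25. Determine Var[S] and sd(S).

S = 1.2A + 25 is linear with a = 1.2, b = 25.
Var[S] = a²·Var[A] = 1.2²·121 = 174.24 (the additive constant 25 does not affect variance).
sd(A) = √121 = 11.
sd(S) = |a|·sd(A) = |1.2|·11 = 13.2.

Var[S] = 174.24, sd(S) = 13.2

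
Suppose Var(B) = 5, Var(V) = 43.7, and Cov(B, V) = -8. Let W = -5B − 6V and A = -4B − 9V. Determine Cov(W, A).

Cov(W, A) = 1907.8

By bilinearity, Cov(W, A) = ac·Var(B) + bd·Var(V) + (ad+bc)·Cov(B, V), with a=-5, b=-6, c=-4, d=-9.
ac·Var(B) = (-5)·(-4)·5 = 100
bd·Var(V) = (-6)·(-9)·43.7 = 2359.8
(ad+bc)·Cov(B, V) = (69)·(-8) = -552
Cov(W, A) = 100 + 2359.8 + (-552) = 1907.8.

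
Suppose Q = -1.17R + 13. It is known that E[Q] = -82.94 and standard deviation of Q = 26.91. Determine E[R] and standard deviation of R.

E[R] = 82, standard deviation of R = 23

From Q = -1.17R + 13: E[Q] = a·E[R] + b, so E[R] = (E[Q] − b)/a = (-82.94 − 13)/(-1.17) = 82.
standard deviation of Q = |a|·standard deviation of R, so standard deviation of R = 26.91/|-1.17| = 23.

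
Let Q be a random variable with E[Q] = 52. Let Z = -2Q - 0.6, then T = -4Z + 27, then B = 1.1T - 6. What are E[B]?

E[Z] = (-2)·52 + (-0.6) = -104.6.
E[T] = (-4)·(-104.6) + 27 = 445.4.
E[B] = 1.1·445.4 + (-6) = 483.94.

E[B] = 483.94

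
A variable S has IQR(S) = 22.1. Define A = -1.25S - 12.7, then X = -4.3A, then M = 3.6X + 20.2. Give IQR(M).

IQR(A) = |-1.25|·22.1 = 27.625.
IQR(X) = |-4.3|·27.625 = 118.7875.
IQR(M) = |3.6|·118.7875 = 427.635.

IQR(M) = 427.635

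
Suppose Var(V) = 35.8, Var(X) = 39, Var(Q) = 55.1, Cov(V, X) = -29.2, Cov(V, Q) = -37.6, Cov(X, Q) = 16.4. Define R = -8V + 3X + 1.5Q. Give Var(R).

Var(R) = 5217.775

Var(R) = a²·Var(V) + b²·Var(X) + c²·Var(Q) + 2ab·Cov(V, X) + 2ac·Cov(V, Q) + 2bc·Cov(X, Q), with a = -8, b = 3, c = 1.5.
= 2291.2 + 351 + 123.975 + 1401.6 + 902.4 + 147.6
= 5217.775.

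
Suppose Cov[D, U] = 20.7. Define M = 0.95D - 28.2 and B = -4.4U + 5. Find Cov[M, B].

Cov[M, B] = a·c·Cov[D, U] = 0.95·(-4.4)·20.7 = -86.526. Additive constants drop out.

Cov[M, B] = -86.526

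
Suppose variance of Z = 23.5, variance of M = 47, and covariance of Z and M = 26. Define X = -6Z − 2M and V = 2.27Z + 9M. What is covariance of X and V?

By bilinearity, covariance of X and V = ac·variance of Z + bd·variance of M + (ad+bc)·covariance of Z and M, with a=-6, b=-2, c=2.27, d=9.
ac·variance of Z = (-6)·2.27·23.5 = -320.07
bd·variance of M = (-2)·9·47 = -846
(ad+bc)·covariance of Z and M = (-58.54)·26 = -1522.04
covariance of X and V = -320.07 + (-846) + (-1522.04) = -2688.11.

covariance of X and V = -2688.11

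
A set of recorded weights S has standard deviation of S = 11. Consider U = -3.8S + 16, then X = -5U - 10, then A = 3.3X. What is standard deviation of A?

standard deviation of A = 689.7

standard deviation of U = |-3.8|·11 = 41.8.
standard deviation of X = |-5|·41.8 = 209.
standard deviation of A = |3.3|·209 = 689.7.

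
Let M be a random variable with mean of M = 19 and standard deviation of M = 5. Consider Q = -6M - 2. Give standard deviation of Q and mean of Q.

standard deviation of Q = 30, mean of Q = -116

Q = -6M - 2 is linear with a = -6, b = -2.
standard deviation of Q = |a|·standard deviation of M = |-6|·5 = 30.
mean of Q = a·mean of M + b = (-6)·19 + (-2) = -116.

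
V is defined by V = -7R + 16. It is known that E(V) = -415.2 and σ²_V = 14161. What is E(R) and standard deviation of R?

From V = -7R + 16: E(V) = a·E(R) + b, so E(R) = (E(V) − b)/a = (-415.2 − 16)/(-7) = 61.6.
standard deviation of V = √14161 = 119.
standard deviation of V = |a|·standard deviation of R, so standard deviation of R = 119/|-7| = 17.

E(R) = 61.6, standard deviation of R = 17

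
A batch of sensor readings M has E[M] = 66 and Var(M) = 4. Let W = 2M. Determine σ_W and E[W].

W = 2M is linear with a = 2, b = 0.
σ_M = √4 = 2.
σ_W = |a|·σ_M = |2|·2 = 4.
E[W] = a·E[M] + b = 2·66 = 132.

σ_W = 4, E[W] = 132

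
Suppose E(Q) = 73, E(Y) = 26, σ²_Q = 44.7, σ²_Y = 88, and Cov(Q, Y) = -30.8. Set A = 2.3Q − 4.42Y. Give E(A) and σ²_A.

E(A) = 2.3·E(Q) + (-4.42)·E(Y) = 2.3·73 + (-4.42)·26 = 52.98.
σ²_A = a²·σ²_Q + b²·σ²_Y + 2ab·Cov(Q, Y) with a = 2.3, b = -4.42.
= 2.3²·44.7 + (-4.42)²·88 + 2·2.3·(-4.42)·(-30.8)
= 236.463 + 1719.2032 + 626.2256 = 2581.8918.

E(A) = 52.98, σ²_A = 2581.8918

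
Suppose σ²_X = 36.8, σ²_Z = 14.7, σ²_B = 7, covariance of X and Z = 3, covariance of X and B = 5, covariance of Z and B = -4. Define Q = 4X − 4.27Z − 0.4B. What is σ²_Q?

σ²_Q = a²·σ²_X + b²·σ²_Z + c²·σ²_B + 2ab·covariance of X and Z + 2ac·covariance of X and B + 2bc·covariance of Z and B, with a = 4, b = -4.27, c = -0.4.
= 588.8 + 268.02363 + 1.12 + (-102.48) + (-16) + (-13.664)
= 725.79963.

σ²_Q = 725.79963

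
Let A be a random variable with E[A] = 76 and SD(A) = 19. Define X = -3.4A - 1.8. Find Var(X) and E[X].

Var(X) = 4173.16, E[X] = -260.2

X = -3.4A - 1.8 is linear with a = -3.4, b = -1.8.
Var(A) = 19² = 361.
Var(X) = a²·Var(A) = (-3.4)²·361 = 4173.16 (the additive constant -1.8 does not affect variance).
E[X] = a·E[A] + b = (-3.4)·76 + (-1.8) = -260.2.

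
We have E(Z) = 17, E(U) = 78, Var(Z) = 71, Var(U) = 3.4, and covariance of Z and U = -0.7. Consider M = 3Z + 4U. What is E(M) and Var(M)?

E(M) = 3·E(Z) + 4·E(U) = 3·17 + 4·78 = 363.
Var(M) = a²·Var(Z) + b²·Var(U) + 2ab·covariance of Z and U with a = 3, b = 4.
= 3²·71 + 4²·3.4 + 2·3·4·(-0.7)
= 639 + 54.4 + (-16.8) = 676.6.

E(M) = 363, Var(M) = 676.6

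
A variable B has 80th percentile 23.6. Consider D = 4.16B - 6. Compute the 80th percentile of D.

80th percentile of D = 92.176

Since a = 4.16 > 0 the transformation is increasing, so the 80th percentile of D = a·(P_{80} of B) + b = 4.16·23.6 + (-6) = 92.176.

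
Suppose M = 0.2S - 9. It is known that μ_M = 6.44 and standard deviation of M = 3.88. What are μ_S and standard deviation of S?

From M = 0.2S - 9: μ_M = a·μ_S + b, so μ_S = (μ_M − b)/a = (6.44 − (-9))/0.2 = 77.2.
standard deviation of M = |a|·standard deviation of S, so standard deviation of S = 3.88/|0.2| = 19.4.

μ_S = 77.2, standard deviation of S = 19.4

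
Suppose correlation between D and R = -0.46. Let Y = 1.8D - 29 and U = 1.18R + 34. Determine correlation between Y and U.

Linear rescalings preserve correlation up to sign; here the slopes 1.8 and 1.18 have the same sign, so correlation between Y and U = correlation between D and R = -0.46.

correlation between Y and U = -0.46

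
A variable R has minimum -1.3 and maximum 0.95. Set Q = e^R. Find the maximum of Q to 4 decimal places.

e^R is increasing on this domain, so max(Q) comes from max(R) = 0.95: max(Q) = exp(0.95) ≈ 2.5857.

max(Q) = 2.5857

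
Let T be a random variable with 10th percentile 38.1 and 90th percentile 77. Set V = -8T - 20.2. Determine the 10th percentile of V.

10th percentile of V = -636.2

Since a = -8 < 0 the transformation is decreasing, reversing order: the 10th percentile of V corresponds to the 90th percentile of T.
So P_{10}(V) = a·P_{90}(T) + b = (-8)·77 + (-20.2) = -636.2.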